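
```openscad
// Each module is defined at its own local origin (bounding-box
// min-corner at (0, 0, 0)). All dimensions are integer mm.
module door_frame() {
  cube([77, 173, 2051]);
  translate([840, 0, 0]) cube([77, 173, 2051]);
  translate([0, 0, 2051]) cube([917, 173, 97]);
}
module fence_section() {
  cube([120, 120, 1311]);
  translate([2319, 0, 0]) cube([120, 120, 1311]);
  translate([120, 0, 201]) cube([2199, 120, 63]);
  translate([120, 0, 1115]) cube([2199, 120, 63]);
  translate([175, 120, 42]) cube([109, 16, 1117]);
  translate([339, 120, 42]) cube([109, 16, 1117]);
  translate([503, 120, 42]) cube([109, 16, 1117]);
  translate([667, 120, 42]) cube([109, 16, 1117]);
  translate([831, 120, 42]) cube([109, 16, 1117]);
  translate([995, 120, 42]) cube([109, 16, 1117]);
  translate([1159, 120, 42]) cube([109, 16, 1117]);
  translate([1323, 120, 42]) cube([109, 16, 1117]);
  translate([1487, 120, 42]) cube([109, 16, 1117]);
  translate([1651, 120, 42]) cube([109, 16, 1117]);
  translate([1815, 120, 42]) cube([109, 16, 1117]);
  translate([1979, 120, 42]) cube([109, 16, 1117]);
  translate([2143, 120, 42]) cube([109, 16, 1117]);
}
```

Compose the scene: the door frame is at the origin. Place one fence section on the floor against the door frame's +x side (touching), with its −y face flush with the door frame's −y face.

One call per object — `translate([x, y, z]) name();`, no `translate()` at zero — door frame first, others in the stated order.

door_frame();
translate([917, 0, 0]) fence_section();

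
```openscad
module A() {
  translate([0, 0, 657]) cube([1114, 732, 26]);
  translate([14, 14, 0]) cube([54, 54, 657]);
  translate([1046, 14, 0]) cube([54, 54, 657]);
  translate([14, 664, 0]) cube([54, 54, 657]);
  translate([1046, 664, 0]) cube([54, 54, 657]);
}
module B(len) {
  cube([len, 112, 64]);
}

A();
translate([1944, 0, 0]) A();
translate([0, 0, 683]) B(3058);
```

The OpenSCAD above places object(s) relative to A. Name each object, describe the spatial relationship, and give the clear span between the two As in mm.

A is a table. B is a beam. A beam spans the tops of two tables. The clear span between the two tables is 830 mm.

Second table starts at x = 1944; first ends at x = 1114; clear span = 1944 − 1114 = 830 mm.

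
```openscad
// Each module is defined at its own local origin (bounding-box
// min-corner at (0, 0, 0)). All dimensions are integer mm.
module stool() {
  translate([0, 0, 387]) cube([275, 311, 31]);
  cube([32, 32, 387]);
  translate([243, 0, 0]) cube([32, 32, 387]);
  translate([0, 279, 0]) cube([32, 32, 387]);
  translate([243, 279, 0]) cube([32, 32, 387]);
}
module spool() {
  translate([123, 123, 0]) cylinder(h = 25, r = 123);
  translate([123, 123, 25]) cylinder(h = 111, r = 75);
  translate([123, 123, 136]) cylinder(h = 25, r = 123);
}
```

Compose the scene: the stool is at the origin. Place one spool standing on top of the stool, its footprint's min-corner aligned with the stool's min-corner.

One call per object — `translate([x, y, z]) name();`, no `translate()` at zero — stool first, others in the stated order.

stool();
translate([0, 0, 418]) spool();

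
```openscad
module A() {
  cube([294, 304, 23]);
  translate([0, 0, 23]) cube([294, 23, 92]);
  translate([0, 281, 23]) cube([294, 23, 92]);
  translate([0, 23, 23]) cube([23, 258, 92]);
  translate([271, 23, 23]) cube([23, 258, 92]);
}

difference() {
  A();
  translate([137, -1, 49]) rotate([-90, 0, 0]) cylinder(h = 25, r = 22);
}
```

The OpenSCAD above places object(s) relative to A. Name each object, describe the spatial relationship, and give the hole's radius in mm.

A is an open box. The open box has a circular hole through its front wall. The hole's radius is 22 mm.

The subtracted cylinder has r = 22 mm.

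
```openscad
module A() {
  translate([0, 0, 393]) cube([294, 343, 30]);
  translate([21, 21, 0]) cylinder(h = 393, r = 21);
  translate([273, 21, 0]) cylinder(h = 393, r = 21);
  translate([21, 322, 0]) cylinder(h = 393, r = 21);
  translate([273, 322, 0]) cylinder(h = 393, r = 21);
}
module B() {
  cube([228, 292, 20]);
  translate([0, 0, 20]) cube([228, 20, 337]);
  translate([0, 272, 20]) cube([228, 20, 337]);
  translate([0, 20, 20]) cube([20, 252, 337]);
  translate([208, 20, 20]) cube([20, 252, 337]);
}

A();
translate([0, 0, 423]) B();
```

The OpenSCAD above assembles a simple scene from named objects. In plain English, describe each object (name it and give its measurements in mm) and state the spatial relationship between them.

A is a four-legged stool. The seat is 294×343 mm, 30 mm thick, top at z = 423 mm. It stands on four round legs, each 42 mm in diameter, from z = 0 to the seat underside, each leg's axis is inset half a diameter from the nearest pair of seat edges (so the leg's bounding box is flush with the corner).

B is an open-topped rectangular box: outside dimensions 228×292×357 mm, with a uniform wall and base thickness of 20 mm. The base is a full 228×292 slab on the floor; four walls sit on top of the base. The front and back walls (the −y and +y sides) span the full width; the two side walls fit between them.

The open box is on top of the stool.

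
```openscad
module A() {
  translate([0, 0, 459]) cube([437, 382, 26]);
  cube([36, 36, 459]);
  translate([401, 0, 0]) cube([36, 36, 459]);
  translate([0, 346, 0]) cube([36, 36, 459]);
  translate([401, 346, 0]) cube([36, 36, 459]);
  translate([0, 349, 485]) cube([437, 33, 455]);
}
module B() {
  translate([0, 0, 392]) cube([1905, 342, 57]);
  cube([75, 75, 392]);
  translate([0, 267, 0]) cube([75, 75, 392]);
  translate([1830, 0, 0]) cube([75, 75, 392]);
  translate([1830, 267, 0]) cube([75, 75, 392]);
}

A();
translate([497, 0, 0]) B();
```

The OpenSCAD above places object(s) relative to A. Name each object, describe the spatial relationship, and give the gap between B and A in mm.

The bench's nearest face is 60 mm from the chair's +x face.

A is a chair. B is a bench. The bench is on the floor beside the chair on its +x side. The gap between the bench and the chair is 60 mm.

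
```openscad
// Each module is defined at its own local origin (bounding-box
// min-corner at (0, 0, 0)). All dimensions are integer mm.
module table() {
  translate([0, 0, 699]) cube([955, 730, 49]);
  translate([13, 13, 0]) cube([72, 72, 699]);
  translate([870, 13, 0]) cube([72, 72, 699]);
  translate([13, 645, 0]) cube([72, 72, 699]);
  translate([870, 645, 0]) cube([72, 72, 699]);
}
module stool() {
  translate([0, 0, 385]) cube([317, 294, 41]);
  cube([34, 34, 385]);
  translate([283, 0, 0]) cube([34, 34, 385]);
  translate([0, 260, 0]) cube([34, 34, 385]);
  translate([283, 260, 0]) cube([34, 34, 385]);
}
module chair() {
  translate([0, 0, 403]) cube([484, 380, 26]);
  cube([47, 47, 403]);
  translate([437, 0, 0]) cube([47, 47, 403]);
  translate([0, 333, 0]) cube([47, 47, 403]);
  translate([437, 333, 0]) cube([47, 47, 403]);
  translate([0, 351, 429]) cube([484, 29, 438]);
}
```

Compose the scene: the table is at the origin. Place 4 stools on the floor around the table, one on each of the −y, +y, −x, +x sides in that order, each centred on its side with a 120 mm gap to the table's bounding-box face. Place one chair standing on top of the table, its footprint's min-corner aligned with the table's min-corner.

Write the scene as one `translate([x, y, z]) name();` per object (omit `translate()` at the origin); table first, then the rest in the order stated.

table();
translate([319, -414, 0]) stool();
translate([319, 850, 0]) stool();
translate([-437, 218, 0]) stool();
translate([1075, 218, 0]) stool();
translate([0, 0, 748]) chair();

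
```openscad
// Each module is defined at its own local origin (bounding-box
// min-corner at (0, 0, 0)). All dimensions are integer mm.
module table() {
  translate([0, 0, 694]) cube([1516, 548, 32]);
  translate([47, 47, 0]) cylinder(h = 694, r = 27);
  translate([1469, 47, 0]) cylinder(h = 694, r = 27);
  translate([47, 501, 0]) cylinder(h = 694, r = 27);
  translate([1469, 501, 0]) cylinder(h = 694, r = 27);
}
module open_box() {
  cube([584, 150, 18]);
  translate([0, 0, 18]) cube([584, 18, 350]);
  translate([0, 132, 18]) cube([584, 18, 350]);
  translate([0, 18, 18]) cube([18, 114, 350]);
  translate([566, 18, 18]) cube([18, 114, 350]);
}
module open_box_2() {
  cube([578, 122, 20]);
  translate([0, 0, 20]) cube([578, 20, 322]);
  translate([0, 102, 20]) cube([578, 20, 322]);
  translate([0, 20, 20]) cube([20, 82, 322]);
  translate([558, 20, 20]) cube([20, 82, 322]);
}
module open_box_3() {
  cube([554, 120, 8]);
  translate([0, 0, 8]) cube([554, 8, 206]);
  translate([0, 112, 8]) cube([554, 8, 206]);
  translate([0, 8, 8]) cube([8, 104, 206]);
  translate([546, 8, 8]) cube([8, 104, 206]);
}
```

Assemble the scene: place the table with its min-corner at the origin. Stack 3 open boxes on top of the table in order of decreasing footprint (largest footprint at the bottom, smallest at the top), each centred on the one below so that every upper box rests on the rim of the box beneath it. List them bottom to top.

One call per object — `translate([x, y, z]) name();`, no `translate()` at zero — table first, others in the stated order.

table();
translate([466, 199, 726]) open_box();
translate([469, 213, 1094]) open_box_2();
translate([481, 214, 1436]) open_box_3();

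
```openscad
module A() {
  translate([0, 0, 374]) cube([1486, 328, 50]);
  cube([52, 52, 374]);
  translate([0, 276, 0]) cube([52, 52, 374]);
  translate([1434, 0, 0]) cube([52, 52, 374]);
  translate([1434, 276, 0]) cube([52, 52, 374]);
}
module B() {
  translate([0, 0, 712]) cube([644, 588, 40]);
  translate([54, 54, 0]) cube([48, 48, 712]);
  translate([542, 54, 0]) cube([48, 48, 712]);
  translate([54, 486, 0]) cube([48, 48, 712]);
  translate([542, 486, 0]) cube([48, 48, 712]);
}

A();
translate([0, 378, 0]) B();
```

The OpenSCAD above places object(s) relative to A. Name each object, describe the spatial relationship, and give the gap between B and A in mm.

The table's nearest face is 50 mm from the bench's +y face.

A is a bench. B is a table. The table is on the floor beside the bench on its +y side. The gap between the table and the bench is 50 mm.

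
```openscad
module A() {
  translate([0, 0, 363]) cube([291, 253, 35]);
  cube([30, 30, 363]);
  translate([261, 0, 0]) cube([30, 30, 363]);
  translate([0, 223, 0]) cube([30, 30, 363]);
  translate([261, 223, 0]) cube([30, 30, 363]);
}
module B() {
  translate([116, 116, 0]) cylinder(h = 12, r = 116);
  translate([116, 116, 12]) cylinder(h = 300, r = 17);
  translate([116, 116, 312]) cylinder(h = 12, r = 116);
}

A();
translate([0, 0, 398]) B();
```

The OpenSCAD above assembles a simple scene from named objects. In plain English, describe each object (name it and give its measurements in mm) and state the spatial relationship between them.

A is a four-legged stool. The seat is 291×253 mm, 35 mm thick, top at z = 398 mm. It stands on four square legs, each 30×30 mm in cross-section, from z = 0 to the seat underside, each flush with a corner of the seat.

B is a spool: two coaxial disc flanges of radius 116 mm and thickness 12 mm, joined by a core cylinder of radius 17 mm and height 300 mm. The lower flange rests on z = 0 and the three cylinders share a vertical axis.

The spool is on top of the stool.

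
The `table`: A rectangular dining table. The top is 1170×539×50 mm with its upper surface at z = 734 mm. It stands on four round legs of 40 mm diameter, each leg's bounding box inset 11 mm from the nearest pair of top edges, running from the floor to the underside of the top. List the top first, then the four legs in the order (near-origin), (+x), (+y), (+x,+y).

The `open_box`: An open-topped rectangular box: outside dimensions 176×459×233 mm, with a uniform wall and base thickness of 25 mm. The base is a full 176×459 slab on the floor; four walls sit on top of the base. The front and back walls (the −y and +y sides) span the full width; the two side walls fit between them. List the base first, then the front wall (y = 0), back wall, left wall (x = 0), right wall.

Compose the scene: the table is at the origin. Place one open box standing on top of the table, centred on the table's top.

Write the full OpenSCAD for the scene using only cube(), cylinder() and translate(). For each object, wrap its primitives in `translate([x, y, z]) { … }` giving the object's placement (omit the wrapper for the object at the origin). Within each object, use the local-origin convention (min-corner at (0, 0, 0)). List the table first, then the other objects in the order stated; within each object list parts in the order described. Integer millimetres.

translate([0, 0, 684]) cube([1170, 539, 50]);
translate([31, 31, 0]) cylinder(h = 684, r = 20);
translate([1139, 31, 0]) cylinder(h = 684, r = 20);
translate([31, 508, 0]) cylinder(h = 684, r = 20);
translate([1139, 508, 0]) cylinder(h = 684, r = 20);
translate([497, 40, 734]) {
  cube([176, 459, 25]);
  translate([0, 0, 25]) cube([176, 25, 208]);
  translate([0, 434, 25]) cube([176, 25, 208]);
  translate([0, 25, 25]) cube([25, 409, 208]);
  translate([151, 25, 25]) cube([25, 409, 208]);
}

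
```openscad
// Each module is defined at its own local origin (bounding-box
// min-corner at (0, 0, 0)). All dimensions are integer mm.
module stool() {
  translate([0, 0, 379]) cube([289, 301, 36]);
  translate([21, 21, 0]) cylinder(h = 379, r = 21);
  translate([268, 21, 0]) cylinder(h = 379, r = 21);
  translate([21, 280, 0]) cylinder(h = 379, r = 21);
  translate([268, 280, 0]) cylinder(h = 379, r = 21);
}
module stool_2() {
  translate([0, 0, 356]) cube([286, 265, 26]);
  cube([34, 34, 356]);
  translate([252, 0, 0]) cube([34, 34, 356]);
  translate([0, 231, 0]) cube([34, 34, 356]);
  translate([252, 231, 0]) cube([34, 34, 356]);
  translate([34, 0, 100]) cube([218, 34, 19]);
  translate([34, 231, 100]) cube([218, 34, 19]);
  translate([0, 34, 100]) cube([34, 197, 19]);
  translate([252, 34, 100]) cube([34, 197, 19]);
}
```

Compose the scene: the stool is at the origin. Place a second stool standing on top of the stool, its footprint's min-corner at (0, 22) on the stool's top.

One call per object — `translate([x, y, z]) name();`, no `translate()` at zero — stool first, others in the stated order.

stool();
translate([0, 22, 415]) stool_2();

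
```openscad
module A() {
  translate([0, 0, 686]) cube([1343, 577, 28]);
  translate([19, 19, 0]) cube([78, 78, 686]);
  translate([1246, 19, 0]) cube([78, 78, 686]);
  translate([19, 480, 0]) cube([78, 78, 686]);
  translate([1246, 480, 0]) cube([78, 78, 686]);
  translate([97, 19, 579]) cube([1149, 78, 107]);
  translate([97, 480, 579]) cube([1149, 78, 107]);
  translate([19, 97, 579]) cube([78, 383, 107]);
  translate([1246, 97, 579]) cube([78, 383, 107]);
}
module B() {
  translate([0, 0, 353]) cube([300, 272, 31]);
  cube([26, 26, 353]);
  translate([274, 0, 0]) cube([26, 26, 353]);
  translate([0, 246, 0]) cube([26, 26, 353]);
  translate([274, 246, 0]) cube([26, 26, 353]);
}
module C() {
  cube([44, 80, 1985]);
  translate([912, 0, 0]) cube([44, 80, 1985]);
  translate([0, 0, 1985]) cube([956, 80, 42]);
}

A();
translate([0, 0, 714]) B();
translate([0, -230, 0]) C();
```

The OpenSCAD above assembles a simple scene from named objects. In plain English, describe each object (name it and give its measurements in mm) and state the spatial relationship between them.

A is a table with a 1343×577 mm rectangular top, 28 mm thick, top surface at z = 714 mm, supported by four 78×78 mm square legs, each inset 19 mm from the nearest pair of top edges, running from the floor. Four apron rails, 78 mm thick and 107 mm tall, run between adjacent legs with their top edges flush with the underside of the top and their outer faces flush with the legs' outer faces.

B is a four-legged stool. The seat is a 300×272×31 mm slab whose top surface is at z = 384 mm; four square legs, each 26×26 mm in cross-section, run from the floor (z = 0) to the underside of the seat, each flush with a corner of the seat.

C is a rectangular door frame: two vertical jambs of 44×80 mm section, 1985 mm tall, with a clear opening 868 mm wide between their inner faces. A header 42 mm tall and 80 mm deep lies on top of the jambs and spans the full outside width.

The stool is on top of the table. The door frame is on the floor beside the table on its −y side.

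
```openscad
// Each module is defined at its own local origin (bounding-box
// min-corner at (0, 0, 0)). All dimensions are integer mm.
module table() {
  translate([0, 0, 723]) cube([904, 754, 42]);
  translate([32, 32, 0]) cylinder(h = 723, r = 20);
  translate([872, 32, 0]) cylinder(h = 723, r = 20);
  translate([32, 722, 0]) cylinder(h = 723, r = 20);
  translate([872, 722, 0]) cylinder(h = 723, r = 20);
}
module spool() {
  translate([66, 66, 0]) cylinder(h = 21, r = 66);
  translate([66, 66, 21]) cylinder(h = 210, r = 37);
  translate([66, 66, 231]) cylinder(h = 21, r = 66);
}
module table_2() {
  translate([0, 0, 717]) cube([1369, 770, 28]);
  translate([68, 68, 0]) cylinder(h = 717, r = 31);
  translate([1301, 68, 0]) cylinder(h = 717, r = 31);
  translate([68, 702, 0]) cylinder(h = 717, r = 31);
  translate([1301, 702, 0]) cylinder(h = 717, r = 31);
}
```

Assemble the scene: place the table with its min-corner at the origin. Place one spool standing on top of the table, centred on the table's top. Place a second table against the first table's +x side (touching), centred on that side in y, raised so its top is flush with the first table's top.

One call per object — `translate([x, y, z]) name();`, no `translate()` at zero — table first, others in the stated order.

table();
translate([386, 311, 765]) spool();
translate([904, -8, 20]) table_2();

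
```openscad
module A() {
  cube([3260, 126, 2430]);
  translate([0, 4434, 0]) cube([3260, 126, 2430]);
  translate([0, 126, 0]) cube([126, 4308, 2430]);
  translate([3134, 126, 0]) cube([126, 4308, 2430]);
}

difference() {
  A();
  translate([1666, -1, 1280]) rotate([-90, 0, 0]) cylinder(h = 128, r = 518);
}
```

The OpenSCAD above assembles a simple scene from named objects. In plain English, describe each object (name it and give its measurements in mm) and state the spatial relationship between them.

A is a box-shaped house frame (walls only): outside footprint 3260×4560 mm, wall height 2430 mm, wall thickness 126 mm. The two y-facing walls run the full x-width; the two x-facing walls fit between the inner faces of the y-facing walls.

The house frame has a circular hole of radius 518 mm through its front wall, centred at (x = 1666, z = 1280).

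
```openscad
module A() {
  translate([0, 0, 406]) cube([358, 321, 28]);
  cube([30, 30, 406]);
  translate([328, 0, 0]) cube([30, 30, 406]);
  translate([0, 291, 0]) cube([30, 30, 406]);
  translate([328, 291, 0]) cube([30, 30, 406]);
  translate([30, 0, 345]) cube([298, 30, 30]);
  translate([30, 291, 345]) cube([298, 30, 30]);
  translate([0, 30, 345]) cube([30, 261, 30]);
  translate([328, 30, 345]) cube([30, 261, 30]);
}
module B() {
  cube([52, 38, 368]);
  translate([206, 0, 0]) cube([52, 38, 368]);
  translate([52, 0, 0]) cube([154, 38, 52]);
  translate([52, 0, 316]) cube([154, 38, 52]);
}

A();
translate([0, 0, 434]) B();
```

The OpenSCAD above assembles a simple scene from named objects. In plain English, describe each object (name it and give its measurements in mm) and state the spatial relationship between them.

A is a four-legged stool. The seat is a 358×321×28 mm slab whose top surface is at z = 434 mm; four square legs, each 30×30 mm in cross-section, run from the floor (z = 0) to the underside of the seat, each flush with a corner of the seat. Four stretchers, 30 mm wide and 30 mm tall, connect adjacent legs with their undersides at z = 345 mm, each running between the inner faces of the legs it joins and aligned with the legs' outer faces on the other axis.

B is a picture frame with a 154×264 mm rectangular opening (x by z) and a uniform 52 mm border on every side. Frame depth is 38 mm along y. It is built from two vertical stiles running the full outside height and two horizontal rails spanning the gap between the stiles.

The picture frame is on top of the stool.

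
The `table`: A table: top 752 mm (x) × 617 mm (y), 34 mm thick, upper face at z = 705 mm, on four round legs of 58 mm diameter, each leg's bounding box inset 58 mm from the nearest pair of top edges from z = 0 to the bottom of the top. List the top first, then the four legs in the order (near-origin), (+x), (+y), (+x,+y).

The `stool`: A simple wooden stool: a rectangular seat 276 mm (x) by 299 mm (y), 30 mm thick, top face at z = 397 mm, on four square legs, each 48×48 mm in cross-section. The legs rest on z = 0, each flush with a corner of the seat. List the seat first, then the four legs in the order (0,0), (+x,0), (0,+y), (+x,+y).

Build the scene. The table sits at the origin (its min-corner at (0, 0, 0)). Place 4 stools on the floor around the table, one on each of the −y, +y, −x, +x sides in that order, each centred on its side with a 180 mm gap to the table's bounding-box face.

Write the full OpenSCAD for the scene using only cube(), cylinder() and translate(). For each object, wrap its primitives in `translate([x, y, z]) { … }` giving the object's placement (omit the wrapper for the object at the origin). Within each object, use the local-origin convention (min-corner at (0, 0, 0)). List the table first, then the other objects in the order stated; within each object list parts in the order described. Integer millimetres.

translate([0, 0, 671]) cube([752, 617, 34]);
translate([87, 87, 0]) cylinder(h = 671, r = 29);
translate([665, 87, 0]) cylinder(h = 671, r = 29);
translate([87, 530, 0]) cylinder(h = 671, r = 29);
translate([665, 530, 0]) cylinder(h = 671, r = 29);
translate([238, -479, 0]) {
  translate([0, 0, 367]) cube([276, 299, 30]);
  cube([48, 48, 367]);
  translate([228, 0, 0]) cube([48, 48, 367]);
  translate([0, 251, 0]) cube([48, 48, 367]);
  translate([228, 251, 0]) cube([48, 48, 367]);
}
translate([238, 797, 0]) {
  translate([0, 0, 367]) cube([276, 299, 30]);
  cube([48, 48, 367]);
  translate([228, 0, 0]) cube([48, 48, 367]);
  translate([0, 251, 0]) cube([48, 48, 367]);
  translate([228, 251, 0]) cube([48, 48, 367]);
}
translate([-456, 159, 0]) {
  translate([0, 0, 367]) cube([276, 299, 30]);
  cube([48, 48, 367]);
  translate([228, 0, 0]) cube([48, 48, 367]);
  translate([0, 251, 0]) cube([48, 48, 367]);
  translate([228, 251, 0]) cube([48, 48, 367]);
}
translate([932, 159, 0]) {
  translate([0, 0, 367]) cube([276, 299, 30]);
  cube([48, 48, 367]);
  translate([228, 0, 0]) cube([48, 48, 367]);
  translate([0, 251, 0]) cube([48, 48, 367]);
  translate([228, 251, 0]) cube([48, 48, 367]);
}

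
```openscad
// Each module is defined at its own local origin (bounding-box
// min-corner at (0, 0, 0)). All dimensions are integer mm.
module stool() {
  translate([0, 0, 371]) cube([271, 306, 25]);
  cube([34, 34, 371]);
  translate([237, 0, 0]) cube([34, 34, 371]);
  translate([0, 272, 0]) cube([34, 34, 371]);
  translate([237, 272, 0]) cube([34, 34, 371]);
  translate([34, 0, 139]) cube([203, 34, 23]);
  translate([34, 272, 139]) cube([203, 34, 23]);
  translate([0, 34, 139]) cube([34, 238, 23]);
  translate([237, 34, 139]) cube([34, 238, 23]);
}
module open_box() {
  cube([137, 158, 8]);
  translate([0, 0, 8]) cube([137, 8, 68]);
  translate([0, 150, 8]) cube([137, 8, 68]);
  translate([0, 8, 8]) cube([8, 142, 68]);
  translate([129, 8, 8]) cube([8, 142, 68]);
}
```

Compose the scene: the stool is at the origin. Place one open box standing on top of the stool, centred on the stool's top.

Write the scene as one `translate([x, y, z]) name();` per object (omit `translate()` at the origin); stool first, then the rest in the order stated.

stool();
translate([67, 74, 396]) open_box();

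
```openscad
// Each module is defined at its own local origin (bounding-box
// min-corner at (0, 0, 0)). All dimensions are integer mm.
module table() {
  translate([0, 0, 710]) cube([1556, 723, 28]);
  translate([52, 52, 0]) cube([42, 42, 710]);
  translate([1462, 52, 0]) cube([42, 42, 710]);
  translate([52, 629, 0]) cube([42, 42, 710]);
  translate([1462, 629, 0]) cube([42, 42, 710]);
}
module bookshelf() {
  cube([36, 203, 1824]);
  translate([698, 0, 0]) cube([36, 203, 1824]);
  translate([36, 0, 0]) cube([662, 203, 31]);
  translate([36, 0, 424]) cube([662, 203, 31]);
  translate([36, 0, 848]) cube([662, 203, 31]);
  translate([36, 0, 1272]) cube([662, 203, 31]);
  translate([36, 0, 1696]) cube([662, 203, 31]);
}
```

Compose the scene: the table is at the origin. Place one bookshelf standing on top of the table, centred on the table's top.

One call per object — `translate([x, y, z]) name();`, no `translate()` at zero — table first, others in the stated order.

table();
translate([411, 260, 738]) bookshelf();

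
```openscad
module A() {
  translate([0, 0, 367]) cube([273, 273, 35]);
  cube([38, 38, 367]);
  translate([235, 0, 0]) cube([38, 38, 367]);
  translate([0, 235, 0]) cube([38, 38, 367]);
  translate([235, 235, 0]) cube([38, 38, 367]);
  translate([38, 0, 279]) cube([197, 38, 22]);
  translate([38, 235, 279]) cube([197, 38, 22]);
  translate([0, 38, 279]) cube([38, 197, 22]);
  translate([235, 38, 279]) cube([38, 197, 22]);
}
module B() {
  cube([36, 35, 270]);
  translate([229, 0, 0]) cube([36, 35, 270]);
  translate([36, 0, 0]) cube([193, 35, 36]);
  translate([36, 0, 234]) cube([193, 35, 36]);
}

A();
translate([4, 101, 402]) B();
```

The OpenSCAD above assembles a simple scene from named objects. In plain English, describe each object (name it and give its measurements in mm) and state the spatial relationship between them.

A is a four-legged stool. The seat is 273×273 mm, 35 mm thick, top at z = 402 mm. It stands on four square legs, each 38×38 mm in cross-section, from z = 0 to the seat underside, each flush with a corner of the seat. Four stretchers, 38 mm wide and 22 mm tall, connect adjacent legs with their undersides at z = 279 mm, each running between the inner faces of the legs it joins and aligned with the legs' outer faces on the other axis.

B is a picture frame with a 193×198 mm rectangular opening (x by z) and a uniform 36 mm border on every side. Frame depth is 35 mm along y. It is built from two vertical stiles running the full outside height and two horizontal rails spanning the gap between the stiles.

The picture frame is on top of the stool.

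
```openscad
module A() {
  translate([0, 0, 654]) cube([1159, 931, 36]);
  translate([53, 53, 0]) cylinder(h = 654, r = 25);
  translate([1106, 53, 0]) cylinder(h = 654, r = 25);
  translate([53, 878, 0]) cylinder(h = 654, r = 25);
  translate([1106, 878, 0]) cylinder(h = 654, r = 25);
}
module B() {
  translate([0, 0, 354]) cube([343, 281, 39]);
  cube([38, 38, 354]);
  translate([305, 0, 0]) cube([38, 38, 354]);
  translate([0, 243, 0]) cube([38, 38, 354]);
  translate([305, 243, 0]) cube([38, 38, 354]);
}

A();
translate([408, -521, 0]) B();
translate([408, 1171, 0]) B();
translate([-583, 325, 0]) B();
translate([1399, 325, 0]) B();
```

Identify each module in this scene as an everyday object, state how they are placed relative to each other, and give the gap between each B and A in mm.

Each stool's nearest face is 240 mm from the table's bounding box.

A is a table. B is a stool. Four stools sit around the table at the −y, +y, −x, +x sides. The gap between each stool and the table is 240 mm.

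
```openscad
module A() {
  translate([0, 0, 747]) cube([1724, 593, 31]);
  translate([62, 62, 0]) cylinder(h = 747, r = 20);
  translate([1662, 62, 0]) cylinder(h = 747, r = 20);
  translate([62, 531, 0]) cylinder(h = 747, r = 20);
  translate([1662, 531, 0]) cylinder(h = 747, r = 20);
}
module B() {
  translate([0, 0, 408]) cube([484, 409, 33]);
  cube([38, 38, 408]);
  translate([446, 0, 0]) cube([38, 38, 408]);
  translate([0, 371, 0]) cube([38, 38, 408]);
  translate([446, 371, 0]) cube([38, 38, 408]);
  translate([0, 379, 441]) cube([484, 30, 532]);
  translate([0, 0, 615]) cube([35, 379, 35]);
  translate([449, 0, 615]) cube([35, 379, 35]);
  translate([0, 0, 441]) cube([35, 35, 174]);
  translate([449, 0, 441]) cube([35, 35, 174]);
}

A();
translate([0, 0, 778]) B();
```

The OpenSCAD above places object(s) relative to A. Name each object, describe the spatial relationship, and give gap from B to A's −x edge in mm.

The chair's min-x is at 0; the table's min-x is 0; gap = 0 mm.

A is a table. B is a chair. The chair is on top of the table. The gap from the chair to the table's −x edge is 0 mm.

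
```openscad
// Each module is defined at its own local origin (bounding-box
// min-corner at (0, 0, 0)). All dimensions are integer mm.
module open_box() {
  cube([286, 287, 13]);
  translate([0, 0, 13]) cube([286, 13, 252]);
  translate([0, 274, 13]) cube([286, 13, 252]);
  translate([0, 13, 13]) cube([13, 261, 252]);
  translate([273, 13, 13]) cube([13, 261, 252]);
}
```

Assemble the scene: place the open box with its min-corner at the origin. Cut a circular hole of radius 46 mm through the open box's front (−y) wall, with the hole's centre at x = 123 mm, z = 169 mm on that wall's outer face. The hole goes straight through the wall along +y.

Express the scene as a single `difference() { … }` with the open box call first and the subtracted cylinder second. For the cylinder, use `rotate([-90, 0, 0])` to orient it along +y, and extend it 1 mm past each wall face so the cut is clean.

difference() {
  open_box();
  translate([123, -1, 169]) rotate([-90, 0, 0]) cylinder(h = 15, r = 46);
}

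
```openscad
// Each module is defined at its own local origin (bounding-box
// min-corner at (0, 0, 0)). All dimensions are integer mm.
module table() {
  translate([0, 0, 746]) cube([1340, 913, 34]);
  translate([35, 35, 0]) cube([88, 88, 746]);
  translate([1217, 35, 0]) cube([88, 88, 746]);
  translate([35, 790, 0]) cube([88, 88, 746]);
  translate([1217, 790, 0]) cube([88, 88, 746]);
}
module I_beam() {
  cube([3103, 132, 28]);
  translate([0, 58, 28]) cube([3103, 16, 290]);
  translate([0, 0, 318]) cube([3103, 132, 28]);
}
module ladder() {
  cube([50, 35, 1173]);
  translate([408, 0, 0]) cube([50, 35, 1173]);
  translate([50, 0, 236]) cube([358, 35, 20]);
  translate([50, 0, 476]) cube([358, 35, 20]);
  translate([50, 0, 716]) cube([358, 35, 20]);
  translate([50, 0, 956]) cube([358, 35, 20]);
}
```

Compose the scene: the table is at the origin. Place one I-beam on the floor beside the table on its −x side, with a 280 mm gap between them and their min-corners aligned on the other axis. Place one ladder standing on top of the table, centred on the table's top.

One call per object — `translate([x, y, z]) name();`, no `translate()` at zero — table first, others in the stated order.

table();
translate([-3383, 0, 0]) I_beam();
translate([441, 439, 780]) ladder();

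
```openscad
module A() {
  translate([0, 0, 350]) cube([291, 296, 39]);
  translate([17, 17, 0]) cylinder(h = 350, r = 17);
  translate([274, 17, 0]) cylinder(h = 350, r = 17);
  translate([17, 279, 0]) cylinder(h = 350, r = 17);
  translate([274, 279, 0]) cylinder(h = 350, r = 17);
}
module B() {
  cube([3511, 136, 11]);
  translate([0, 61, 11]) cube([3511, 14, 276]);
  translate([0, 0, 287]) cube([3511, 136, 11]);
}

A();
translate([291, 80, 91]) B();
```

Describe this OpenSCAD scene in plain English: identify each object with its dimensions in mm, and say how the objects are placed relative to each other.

A is a four-legged stool. The seat is a 291×296×39 mm slab whose top surface is at z = 389 mm; four round legs, each 34 mm in diameter, run from the floor (z = 0) to the underside of the seat, each leg's axis is inset half a diameter from the nearest pair of seat edges (so the leg's bounding box is flush with the corner).

B is an I-beam lying along x, 3511 mm long. Overall section height 298 mm. Two flanges 136 mm wide (y) and 11 mm thick, one on the floor and one at the top; a web 14 mm thick runs between them, centred on the flange width.

The I-beam is beside the stool with their tops flush at z = 389.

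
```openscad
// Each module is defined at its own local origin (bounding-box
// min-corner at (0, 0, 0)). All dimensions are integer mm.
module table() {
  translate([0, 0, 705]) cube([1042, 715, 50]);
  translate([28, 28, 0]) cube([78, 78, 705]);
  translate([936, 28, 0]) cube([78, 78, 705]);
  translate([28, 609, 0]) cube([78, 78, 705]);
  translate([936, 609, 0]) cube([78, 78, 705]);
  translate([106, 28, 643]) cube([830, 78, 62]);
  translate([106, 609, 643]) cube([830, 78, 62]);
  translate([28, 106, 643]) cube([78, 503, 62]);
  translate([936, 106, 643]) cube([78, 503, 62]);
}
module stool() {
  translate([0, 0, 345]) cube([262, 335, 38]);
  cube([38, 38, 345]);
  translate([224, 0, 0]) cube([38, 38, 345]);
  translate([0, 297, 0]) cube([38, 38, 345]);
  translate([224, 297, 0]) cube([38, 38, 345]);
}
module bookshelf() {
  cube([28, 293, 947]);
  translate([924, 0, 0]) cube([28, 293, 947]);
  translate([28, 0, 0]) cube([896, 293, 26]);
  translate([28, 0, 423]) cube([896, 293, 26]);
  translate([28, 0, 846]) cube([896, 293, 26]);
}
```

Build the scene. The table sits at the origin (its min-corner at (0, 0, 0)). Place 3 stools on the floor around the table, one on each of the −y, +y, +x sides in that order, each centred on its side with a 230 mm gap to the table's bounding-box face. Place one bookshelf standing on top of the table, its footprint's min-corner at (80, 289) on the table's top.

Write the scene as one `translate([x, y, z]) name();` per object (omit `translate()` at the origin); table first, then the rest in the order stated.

table();
translate([390, -565, 0]) stool();
translate([390, 945, 0]) stool();
translate([1272, 190, 0]) stool();
translate([80, 289, 755]) bookshelf();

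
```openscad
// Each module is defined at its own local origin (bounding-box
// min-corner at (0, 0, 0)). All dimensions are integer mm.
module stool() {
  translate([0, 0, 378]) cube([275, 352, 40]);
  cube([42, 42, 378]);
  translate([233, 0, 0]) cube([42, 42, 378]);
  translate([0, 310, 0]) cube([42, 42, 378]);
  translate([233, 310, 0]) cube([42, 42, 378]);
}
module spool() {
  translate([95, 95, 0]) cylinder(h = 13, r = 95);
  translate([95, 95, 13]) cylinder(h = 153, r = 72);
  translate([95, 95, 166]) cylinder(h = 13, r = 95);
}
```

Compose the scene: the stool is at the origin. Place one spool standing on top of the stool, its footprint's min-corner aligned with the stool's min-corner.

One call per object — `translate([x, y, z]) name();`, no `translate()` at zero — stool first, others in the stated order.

stool();
translate([0, 0, 418]) spool();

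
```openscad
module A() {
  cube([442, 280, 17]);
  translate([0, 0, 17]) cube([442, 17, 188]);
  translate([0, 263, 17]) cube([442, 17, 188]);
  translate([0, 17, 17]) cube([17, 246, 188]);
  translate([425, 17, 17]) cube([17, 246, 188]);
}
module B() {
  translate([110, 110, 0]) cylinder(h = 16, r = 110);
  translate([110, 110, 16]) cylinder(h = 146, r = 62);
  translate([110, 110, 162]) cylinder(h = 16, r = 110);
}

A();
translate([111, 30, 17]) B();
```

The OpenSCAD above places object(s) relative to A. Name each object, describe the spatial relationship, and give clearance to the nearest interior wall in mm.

Clearances: x = 94, y = 13; minimum 13 mm.

A is an open box. B is a spool. The spool sits inside the open box, centred. The clearance to the nearest interior wall is 13 mm.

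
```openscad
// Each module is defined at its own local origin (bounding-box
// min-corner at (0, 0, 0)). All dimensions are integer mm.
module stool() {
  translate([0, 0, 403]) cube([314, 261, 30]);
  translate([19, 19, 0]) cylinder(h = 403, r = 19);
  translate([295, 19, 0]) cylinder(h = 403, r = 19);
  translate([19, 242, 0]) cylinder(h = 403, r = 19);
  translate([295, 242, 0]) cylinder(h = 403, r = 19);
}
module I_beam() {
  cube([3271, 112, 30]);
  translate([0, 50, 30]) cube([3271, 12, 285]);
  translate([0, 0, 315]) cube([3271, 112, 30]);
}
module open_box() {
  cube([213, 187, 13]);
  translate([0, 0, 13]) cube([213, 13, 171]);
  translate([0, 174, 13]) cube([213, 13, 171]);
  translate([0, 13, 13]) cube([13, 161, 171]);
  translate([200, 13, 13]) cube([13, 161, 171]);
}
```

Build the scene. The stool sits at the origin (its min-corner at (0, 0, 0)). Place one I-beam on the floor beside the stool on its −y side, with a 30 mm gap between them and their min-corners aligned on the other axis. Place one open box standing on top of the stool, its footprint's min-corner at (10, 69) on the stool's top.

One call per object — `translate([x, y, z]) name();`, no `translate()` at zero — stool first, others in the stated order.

stool();
translate([0, -142, 0]) I_beam();
translate([10, 69, 433]) open_box();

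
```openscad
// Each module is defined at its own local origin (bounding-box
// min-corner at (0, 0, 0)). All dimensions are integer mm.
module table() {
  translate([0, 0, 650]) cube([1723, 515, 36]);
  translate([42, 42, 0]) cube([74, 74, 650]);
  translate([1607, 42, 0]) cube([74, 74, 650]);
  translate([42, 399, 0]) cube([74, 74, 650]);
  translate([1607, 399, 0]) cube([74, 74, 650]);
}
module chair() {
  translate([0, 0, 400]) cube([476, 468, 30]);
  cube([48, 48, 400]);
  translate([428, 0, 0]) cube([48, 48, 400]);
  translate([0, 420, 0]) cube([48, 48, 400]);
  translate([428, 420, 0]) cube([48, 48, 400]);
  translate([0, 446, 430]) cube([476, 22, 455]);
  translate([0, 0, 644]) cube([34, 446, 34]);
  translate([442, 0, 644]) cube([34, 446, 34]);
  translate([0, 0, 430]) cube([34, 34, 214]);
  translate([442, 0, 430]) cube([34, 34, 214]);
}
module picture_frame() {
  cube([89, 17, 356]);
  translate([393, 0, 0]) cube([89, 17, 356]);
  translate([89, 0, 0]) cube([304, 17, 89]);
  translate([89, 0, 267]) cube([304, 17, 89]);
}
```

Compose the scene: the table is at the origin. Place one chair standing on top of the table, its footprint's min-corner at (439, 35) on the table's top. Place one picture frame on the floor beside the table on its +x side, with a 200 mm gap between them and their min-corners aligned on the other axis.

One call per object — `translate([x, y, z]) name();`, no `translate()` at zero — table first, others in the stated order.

table();
translate([439, 35, 686]) chair();
translate([1923, 0, 0]) picture_frame();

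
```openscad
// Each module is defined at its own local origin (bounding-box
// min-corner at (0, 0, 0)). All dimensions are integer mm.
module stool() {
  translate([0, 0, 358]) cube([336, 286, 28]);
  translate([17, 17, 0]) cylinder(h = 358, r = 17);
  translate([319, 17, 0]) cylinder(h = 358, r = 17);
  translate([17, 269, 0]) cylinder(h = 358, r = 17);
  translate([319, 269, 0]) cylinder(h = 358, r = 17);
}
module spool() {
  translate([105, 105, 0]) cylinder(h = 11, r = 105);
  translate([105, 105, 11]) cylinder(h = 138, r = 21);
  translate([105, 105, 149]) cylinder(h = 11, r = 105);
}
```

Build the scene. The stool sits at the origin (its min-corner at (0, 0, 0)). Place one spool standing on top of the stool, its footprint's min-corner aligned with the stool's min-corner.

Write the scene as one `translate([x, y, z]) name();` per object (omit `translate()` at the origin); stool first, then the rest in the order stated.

stool();
translate([0, 0, 386]) spool();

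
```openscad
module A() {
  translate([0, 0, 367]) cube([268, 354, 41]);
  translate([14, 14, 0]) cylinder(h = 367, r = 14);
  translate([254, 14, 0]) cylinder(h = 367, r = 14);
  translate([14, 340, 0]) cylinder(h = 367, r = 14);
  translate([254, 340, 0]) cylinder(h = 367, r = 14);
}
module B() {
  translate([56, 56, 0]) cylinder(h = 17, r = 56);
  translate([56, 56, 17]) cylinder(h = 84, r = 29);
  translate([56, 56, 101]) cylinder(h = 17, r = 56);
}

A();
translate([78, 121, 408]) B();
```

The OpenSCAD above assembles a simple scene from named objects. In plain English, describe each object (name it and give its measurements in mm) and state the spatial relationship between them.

A is a simple wooden stool: a rectangular seat 268 mm (x) by 354 mm (y), 41 mm thick, top face at z = 408 mm, on four round legs, each 28 mm in diameter. The legs rest on z = 0, each leg's axis is inset half a diameter from the nearest pair of seat edges (so the leg's bounding box is flush with the corner).

B is a spool: two coaxial disc flanges of radius 56 mm and thickness 17 mm, joined by a core cylinder of radius 29 mm and height 84 mm. The lower flange rests on z = 0 and the three cylinders share a vertical axis.

The spool is on top of the stool, centred.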